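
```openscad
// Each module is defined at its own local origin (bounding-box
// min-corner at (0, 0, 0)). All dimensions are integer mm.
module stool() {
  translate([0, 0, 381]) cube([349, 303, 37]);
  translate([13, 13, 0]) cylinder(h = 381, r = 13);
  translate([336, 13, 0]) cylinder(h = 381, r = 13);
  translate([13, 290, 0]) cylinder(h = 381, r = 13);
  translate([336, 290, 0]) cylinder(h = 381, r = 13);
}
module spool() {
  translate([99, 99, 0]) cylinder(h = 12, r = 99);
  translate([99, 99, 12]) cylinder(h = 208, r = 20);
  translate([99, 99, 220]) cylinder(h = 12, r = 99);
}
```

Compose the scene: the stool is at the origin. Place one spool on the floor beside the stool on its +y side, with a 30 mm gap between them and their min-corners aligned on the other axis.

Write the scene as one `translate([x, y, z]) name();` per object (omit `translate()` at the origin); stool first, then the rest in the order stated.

stool();
translate([0, 333, 0]) spool();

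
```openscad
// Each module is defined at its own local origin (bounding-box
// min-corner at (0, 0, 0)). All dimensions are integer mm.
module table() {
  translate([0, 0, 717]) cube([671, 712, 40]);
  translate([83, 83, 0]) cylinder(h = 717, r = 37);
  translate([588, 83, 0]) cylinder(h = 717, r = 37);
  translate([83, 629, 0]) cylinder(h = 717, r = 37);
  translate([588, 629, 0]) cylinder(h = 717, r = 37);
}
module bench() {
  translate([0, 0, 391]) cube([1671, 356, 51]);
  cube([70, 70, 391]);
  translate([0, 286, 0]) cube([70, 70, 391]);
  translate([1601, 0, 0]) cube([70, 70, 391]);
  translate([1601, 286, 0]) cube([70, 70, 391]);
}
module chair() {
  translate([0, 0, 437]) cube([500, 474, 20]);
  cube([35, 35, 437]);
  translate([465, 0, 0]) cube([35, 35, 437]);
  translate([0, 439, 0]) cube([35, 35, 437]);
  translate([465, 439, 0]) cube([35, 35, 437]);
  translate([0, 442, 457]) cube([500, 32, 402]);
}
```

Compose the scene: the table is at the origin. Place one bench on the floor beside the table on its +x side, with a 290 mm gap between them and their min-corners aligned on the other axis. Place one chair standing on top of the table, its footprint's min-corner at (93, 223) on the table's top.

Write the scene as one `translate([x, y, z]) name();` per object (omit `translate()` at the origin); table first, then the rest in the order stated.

table();
translate([961, 0, 0]) bench();
translate([93, 223, 757]) chair();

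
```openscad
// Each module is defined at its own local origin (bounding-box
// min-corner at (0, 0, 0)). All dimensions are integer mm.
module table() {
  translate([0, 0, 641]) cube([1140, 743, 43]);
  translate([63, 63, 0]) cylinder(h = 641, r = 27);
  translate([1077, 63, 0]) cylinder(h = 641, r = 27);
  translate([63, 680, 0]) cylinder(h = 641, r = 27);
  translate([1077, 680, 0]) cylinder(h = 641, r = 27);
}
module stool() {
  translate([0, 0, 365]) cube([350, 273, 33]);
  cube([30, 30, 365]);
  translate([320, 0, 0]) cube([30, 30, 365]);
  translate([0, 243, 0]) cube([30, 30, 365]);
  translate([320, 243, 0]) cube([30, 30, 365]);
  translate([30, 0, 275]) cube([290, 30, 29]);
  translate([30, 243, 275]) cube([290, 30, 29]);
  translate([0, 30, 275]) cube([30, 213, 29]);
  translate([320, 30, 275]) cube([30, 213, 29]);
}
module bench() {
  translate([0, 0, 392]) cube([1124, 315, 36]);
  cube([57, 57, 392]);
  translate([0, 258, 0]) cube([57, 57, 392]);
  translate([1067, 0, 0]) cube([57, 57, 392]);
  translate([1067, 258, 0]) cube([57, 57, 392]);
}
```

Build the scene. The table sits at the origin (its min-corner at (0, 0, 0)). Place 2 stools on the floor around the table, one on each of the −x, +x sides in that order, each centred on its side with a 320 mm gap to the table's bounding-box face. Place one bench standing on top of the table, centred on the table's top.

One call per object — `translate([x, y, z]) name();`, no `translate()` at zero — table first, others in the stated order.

table();
translate([-670, 235, 0]) stool();
translate([1460, 235, 0]) stool();
translate([8, 214, 684]) bench();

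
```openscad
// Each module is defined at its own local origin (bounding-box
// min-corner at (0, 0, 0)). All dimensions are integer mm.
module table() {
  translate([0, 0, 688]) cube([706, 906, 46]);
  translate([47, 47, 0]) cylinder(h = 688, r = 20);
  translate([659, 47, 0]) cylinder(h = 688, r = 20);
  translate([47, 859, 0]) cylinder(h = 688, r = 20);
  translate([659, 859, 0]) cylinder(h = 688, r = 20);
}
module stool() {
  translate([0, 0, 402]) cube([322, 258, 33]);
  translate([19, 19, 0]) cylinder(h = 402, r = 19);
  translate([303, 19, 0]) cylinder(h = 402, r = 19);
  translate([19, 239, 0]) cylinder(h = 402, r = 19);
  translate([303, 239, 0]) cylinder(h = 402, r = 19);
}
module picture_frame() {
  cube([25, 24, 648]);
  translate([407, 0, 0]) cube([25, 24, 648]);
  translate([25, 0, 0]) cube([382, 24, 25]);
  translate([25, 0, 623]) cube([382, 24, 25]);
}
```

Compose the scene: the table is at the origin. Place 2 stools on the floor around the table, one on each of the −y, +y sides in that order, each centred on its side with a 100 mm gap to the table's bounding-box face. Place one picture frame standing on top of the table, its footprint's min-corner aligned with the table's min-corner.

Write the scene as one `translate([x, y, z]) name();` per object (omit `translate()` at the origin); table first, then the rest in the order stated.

table();
translate([192, -358, 0]) stool();
translate([192, 1006, 0]) stool();
translate([0, 0, 734]) picture_frame();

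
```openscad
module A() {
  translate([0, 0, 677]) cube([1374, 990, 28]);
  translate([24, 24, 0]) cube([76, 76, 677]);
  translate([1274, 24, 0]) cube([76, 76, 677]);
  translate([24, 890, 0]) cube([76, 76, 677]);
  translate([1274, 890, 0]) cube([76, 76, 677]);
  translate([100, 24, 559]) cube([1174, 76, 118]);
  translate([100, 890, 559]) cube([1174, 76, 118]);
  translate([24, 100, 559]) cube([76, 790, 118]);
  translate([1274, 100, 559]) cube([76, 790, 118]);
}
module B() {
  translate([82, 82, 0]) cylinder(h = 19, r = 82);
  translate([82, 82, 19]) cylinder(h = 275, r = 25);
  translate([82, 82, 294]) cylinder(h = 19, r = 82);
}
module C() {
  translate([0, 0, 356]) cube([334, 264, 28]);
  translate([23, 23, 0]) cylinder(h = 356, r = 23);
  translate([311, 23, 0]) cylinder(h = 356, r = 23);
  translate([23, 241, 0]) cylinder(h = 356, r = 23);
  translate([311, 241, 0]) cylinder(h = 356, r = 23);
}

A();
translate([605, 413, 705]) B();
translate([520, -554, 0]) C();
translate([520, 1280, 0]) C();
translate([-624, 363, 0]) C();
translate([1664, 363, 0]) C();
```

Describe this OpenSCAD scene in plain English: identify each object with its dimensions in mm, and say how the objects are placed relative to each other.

A is a table with a 1374×990 mm rectangular top, 28 mm thick, top surface at z = 705 mm, supported by four 76×76 mm square legs, each inset 24 mm from the nearest pair of top edges, running from the floor. Four apron rails, 76 mm thick and 118 mm tall, run between adjacent legs with their top edges flush with the underside of the top and their outer faces flush with the legs' outer faces.

B is a spool: two coaxial disc flanges of radius 82 mm and thickness 19 mm, joined by a core cylinder of radius 25 mm and height 275 mm. The lower flange rests on z = 0 and the three cylinders share a vertical axis.

C is a simple wooden stool: a rectangular seat 334 mm (x) by 264 mm (y), 28 mm thick, top face at z = 384 mm, on four round legs, each 46 mm in diameter. The legs rest on z = 0, each leg's axis is inset half a diameter from the nearest pair of seat edges (so the leg's bounding box is flush with the corner).

The spool is on top of the table, centred. Four stools sit around the table at the −y, +y, −x, +x sides.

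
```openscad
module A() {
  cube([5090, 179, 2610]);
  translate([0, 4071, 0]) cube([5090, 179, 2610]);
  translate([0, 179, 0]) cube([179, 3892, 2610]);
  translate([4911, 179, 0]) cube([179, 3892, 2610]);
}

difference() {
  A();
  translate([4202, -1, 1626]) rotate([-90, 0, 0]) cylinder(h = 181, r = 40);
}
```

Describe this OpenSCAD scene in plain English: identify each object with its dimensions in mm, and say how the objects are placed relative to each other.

A is the wall frame of a small rectangular building: four walls, each 2610 mm tall and 179 mm thick, enclosing a footprint 5090 mm (x) by 4250 mm (y) outside-to-outside, with no floor or roof. The front and back walls (the −y and +y sides) span the full width; the two side walls fit between them.

The house frame has a circular hole of radius 40 mm through its front wall, centred at (x = 4202, z = 1626).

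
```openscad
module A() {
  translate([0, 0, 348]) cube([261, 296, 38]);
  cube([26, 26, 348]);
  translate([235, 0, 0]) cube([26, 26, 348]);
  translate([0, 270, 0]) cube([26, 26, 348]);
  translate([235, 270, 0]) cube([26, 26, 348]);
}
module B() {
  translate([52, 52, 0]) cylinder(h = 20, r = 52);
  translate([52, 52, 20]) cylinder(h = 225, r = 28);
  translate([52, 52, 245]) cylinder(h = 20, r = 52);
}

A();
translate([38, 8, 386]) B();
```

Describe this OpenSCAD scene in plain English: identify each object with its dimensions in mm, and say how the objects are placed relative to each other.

A is a four-legged stool. The seat is 261×296 mm, 38 mm thick, top at z = 386 mm. It stands on four square legs, each 26×26 mm in cross-section, from z = 0 to the seat underside, each flush with a corner of the seat.

B is a spool: two coaxial disc flanges of radius 52 mm and thickness 20 mm, joined by a core cylinder of radius 28 mm and height 225 mm. The lower flange rests on z = 0 and the three cylinders share a vertical axis.

The spool is on top of the stool.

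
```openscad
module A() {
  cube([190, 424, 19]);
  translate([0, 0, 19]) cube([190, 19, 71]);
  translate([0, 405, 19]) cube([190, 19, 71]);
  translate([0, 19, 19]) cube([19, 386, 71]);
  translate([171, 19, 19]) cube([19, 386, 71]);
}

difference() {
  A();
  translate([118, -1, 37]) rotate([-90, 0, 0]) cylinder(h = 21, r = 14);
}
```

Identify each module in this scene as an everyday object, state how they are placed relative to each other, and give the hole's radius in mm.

A is an open box. The open box has a circular hole through its front wall. The hole's radius is 14 mm.

The subtracted cylinder has r = 14 mm.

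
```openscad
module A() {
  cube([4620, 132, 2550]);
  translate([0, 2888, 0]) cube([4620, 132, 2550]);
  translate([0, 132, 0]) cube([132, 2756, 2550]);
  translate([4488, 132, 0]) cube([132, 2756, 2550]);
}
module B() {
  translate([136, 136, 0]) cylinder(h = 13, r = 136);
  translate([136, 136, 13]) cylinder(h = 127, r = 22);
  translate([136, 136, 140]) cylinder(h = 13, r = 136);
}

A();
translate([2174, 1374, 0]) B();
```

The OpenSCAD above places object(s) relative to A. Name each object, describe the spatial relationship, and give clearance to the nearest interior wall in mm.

A is a house frame. B is a spool. The spool sits inside the house frame, centred. The clearance to the nearest interior wall is 1242 mm.

Clearances: x = 2042, y = 1242; minimum 1242 mm.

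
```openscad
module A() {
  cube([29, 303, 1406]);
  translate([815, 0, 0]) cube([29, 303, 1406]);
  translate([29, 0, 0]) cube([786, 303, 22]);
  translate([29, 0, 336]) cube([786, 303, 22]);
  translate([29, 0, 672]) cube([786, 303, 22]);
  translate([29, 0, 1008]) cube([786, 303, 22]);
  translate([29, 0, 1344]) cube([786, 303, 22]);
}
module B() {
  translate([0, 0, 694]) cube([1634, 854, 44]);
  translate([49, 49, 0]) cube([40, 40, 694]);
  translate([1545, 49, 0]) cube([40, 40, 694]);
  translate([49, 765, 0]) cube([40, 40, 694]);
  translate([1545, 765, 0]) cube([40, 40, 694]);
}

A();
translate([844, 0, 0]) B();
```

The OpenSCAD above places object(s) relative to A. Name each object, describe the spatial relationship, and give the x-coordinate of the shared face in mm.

The bookshelf's +x face and the table's −x face are both at x = 844 mm.

A is a bookshelf. B is a table. The table is against the bookshelf's +x side, with their −y faces flush. The x-coordinate of the shared face is 844 mm.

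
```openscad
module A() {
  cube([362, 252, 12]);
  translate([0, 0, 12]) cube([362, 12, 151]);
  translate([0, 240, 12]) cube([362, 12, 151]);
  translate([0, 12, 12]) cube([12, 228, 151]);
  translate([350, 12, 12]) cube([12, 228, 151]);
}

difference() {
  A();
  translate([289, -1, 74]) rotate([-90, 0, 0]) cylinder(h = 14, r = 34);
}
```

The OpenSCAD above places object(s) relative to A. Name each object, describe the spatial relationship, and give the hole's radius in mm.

A is an open box. The open box has a circular hole through its front wall. The hole's radius is 34 mm.

The subtracted cylinder has r = 34 mm.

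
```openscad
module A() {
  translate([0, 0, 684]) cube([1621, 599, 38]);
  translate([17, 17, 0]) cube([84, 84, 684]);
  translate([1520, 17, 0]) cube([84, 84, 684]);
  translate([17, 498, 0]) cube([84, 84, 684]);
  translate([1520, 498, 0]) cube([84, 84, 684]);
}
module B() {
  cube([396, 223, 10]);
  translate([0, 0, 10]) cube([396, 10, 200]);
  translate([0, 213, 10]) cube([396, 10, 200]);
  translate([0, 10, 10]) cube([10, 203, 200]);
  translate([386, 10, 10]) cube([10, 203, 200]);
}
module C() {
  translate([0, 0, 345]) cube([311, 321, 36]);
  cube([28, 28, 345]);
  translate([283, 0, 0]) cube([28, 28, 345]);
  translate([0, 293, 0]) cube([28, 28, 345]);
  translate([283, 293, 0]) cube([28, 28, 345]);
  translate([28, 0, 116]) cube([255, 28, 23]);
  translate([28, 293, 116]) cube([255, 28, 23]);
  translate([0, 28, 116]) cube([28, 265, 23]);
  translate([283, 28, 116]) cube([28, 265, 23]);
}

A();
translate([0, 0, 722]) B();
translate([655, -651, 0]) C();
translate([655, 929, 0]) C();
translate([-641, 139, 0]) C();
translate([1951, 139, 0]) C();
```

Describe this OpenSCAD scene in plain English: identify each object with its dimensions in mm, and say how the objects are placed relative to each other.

A is a table: top 1621 mm (x) × 599 mm (y), 38 mm thick, upper face at z = 722 mm, on four 84×84 mm square legs, each inset 17 mm from the nearest pair of top edges, running from z = 0 to the bottom of the top.

B is an open-topped rectangular box: outside dimensions 396×223×210 mm, with a uniform wall and base thickness of 10 mm. The base is a full 396×223 slab on the floor; four walls sit on top of the base. The front and back walls (the −y and +y sides) span the full width; the two side walls fit between them.

C is a simple wooden stool: a rectangular seat 311 mm (x) by 321 mm (y), 36 mm thick, top face at z = 381 mm, on four square legs, each 28×28 mm in cross-section. The legs rest on z = 0, each flush with a corner of the seat. Four stretchers, 28 mm wide and 23 mm tall, connect adjacent legs with their undersides at z = 116 mm, each running between the inner faces of the legs it joins and aligned with the legs' outer faces on the other axis.

The open box is on top of the table. Four stools sit around the table at the −y, +y, −x, +x sides.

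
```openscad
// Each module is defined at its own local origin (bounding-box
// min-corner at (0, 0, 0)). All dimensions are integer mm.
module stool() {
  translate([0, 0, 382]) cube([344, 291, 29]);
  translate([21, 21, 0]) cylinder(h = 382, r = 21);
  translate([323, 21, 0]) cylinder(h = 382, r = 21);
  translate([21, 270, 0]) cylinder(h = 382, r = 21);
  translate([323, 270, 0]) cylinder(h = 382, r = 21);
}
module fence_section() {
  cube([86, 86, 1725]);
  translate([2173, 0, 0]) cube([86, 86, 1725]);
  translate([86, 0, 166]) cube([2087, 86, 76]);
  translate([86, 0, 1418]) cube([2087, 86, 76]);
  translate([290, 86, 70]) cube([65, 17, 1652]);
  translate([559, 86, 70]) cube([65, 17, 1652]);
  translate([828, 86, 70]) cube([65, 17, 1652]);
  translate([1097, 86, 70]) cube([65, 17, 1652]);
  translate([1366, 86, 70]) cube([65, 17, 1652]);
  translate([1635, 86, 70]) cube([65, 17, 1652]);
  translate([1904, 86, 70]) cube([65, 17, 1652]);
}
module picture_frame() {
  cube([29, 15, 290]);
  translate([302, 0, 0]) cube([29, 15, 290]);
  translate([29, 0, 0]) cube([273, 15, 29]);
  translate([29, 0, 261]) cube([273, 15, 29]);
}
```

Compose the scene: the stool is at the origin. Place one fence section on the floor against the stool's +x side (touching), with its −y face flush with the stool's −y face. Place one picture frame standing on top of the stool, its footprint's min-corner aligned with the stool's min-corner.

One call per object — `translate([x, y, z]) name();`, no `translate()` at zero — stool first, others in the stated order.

stool();
translate([344, 0, 0]) fence_section();
translate([0, 0, 411]) picture_frame();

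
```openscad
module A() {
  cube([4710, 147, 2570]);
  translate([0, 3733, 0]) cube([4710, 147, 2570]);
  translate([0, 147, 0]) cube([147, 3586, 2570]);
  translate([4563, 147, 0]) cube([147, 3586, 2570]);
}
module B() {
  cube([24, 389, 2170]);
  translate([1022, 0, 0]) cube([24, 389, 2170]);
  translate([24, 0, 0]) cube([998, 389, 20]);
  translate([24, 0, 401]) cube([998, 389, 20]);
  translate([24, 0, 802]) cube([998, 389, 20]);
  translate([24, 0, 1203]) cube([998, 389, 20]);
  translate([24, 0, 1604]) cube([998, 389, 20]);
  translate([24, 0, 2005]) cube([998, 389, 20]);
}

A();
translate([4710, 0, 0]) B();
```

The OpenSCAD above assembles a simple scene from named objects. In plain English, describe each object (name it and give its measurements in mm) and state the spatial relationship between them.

A is a box-shaped house frame (walls only): outside footprint 4710×3880 mm, wall height 2570 mm, wall thickness 147 mm. The two y-facing walls run the full x-width; the two x-facing walls fit between the inner faces of the y-facing walls.

B is an open bookshelf. Two side panels, each 24 mm thick, 389 mm deep and 2170 mm tall, stand 1046 mm apart (outside-to-outside). Between them sit 6 shelves, each 20 mm thick and 389 mm deep, spanning the full gap between the sides. The bottom shelf rests on the floor (its underside at z = 0) and the clear gap between one shelf's top and the next shelf's underside is 381 mm.

The bookshelf is against the house frame's +x side, with their −y faces flush.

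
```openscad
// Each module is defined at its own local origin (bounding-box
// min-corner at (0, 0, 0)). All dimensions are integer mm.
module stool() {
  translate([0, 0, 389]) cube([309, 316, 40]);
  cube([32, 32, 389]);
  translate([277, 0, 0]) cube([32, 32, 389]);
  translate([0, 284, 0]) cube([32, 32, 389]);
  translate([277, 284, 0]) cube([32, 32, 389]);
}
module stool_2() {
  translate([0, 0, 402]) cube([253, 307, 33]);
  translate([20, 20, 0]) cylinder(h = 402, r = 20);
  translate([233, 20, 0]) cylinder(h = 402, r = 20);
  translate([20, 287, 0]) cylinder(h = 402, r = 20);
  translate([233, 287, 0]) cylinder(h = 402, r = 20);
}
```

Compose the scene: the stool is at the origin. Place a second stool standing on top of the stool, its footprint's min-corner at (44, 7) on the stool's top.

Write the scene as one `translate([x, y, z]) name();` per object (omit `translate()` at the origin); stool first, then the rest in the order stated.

stool();
translate([44, 7, 429]) stool_2();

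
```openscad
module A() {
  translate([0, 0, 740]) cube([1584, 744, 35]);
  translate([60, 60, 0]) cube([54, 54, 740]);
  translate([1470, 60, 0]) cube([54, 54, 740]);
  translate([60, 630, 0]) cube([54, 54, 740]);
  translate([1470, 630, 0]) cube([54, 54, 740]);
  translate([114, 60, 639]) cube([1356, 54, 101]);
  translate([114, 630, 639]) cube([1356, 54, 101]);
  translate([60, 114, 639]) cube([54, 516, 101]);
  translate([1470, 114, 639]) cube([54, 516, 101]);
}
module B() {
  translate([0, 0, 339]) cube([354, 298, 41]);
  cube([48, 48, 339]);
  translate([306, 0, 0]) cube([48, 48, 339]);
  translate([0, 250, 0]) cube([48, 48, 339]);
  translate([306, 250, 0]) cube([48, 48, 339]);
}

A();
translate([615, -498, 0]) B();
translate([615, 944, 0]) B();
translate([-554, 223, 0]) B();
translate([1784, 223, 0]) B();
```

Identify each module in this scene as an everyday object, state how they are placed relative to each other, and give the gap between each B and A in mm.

Each stool's nearest face is 200 mm from the table's bounding box.

A is a table. B is a stool. Four stools sit around the table at the −y, +y, −x, +x sides. The gap between each stool and the table is 200 mm.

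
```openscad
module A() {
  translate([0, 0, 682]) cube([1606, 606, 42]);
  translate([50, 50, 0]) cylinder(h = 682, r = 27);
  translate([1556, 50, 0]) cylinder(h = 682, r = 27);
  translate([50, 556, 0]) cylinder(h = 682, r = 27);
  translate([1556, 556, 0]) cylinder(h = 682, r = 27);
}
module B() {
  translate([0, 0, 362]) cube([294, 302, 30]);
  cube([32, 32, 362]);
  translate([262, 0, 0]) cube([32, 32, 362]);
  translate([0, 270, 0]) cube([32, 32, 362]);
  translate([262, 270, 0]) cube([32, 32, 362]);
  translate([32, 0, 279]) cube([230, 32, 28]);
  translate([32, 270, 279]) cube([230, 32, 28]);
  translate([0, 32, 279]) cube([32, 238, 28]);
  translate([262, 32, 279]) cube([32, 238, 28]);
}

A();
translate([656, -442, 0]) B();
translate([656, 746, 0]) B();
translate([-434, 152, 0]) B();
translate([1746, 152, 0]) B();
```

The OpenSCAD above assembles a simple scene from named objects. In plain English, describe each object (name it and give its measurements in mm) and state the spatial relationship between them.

A is a table: top 1606 mm (x) × 606 mm (y), 42 mm thick, upper face at z = 724 mm, on four round legs of 54 mm diameter, each leg's bounding box inset 23 mm from the nearest pair of top edges, running from z = 0 to the bottom of the top.

B is a four-legged stool. The seat is a 294×302×30 mm slab whose top surface is at z = 392 mm; four square legs, each 32×32 mm in cross-section, run from the floor (z = 0) to the underside of the seat, each flush with a corner of the seat. Four stretchers, 32 mm wide and 28 mm tall, connect adjacent legs with their undersides at z = 279 mm, each running between the inner faces of the legs it joins and aligned with the legs' outer faces on the other axis.

Four stools sit around the table at the −y, +y, −x, +x sides.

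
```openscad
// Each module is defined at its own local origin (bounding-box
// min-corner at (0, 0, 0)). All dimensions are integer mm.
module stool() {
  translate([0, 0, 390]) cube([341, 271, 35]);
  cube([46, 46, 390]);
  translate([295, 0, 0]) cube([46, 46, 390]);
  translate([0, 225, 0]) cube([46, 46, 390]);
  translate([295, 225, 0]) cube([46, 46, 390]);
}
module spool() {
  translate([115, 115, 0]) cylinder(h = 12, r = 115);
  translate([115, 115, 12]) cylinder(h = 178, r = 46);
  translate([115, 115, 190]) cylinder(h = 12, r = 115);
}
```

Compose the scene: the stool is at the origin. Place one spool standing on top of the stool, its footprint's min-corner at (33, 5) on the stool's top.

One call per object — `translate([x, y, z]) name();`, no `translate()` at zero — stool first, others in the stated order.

stool();
translate([33, 5, 425]) spool();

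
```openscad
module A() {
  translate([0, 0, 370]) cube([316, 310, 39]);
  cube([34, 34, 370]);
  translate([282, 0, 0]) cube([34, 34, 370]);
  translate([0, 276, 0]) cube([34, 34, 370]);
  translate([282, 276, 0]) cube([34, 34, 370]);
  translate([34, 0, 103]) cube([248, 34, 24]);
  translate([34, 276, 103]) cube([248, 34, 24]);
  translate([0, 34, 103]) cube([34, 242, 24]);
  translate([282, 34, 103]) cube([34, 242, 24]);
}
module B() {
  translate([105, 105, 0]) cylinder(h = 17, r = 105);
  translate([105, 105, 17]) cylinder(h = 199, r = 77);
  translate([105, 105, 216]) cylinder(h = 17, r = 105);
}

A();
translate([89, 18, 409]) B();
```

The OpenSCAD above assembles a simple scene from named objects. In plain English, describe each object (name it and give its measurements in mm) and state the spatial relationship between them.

A is a four-legged stool. The seat is 316×310 mm, 39 mm thick, top at z = 409 mm. It stands on four square legs, each 34×34 mm in cross-section, from z = 0 to the seat underside, each flush with a corner of the seat. Four stretchers, 34 mm wide and 24 mm tall, connect adjacent legs with their undersides at z = 103 mm, each running between the inner faces of the legs it joins and aligned with the legs' outer faces on the other axis.

B is a spool: two coaxial disc flanges of radius 105 mm and thickness 17 mm, joined by a core cylinder of radius 77 mm and height 199 mm. The lower flange rests on z = 0 and the three cylinders share a vertical axis.

The spool is on top of the stool.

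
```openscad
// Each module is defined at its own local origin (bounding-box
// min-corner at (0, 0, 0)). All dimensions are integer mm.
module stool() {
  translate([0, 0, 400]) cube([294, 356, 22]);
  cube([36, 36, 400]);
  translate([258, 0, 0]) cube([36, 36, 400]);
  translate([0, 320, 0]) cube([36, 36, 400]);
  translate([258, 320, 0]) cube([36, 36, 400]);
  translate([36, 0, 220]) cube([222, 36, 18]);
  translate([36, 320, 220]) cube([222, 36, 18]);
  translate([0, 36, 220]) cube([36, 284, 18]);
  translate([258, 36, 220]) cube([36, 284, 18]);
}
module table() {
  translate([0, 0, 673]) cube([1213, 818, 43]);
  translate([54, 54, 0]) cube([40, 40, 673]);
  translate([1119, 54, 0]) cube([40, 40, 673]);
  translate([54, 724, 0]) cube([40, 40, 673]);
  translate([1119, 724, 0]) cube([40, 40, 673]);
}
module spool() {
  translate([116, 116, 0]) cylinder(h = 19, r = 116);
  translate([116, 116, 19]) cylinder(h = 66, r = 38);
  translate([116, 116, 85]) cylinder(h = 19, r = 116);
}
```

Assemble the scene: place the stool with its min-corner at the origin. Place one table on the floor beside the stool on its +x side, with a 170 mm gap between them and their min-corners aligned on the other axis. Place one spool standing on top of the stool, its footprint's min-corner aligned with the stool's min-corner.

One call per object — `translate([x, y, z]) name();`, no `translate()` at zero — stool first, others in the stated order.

stool();
translate([464, 0, 0]) table();
translate([0, 0, 422]) spool();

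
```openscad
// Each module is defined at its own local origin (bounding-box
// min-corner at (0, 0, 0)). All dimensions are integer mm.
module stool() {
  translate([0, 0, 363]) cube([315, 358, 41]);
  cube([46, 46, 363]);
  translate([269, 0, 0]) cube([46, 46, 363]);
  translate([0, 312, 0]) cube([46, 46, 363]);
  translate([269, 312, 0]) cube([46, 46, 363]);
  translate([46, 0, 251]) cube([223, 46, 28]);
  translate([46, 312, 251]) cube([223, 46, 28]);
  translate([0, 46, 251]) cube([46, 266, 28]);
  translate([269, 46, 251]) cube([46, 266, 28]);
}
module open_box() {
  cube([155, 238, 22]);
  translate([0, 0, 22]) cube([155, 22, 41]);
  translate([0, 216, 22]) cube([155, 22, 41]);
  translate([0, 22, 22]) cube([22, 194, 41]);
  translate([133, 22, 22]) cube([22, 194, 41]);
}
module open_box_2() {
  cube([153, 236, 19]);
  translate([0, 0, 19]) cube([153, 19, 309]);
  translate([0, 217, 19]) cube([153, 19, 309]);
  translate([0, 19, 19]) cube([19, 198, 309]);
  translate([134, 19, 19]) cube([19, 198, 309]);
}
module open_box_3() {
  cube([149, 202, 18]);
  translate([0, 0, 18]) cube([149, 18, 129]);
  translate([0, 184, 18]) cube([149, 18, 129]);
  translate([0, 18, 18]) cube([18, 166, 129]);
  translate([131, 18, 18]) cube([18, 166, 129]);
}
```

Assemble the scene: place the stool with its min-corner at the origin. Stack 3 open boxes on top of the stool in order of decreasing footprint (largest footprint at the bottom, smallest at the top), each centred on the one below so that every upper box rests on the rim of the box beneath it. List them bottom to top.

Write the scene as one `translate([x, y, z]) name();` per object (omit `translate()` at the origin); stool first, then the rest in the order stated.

stool();
translate([80, 60, 404]) open_box();
translate([81, 61, 467]) open_box_2();
translate([83, 78, 795]) open_box_3();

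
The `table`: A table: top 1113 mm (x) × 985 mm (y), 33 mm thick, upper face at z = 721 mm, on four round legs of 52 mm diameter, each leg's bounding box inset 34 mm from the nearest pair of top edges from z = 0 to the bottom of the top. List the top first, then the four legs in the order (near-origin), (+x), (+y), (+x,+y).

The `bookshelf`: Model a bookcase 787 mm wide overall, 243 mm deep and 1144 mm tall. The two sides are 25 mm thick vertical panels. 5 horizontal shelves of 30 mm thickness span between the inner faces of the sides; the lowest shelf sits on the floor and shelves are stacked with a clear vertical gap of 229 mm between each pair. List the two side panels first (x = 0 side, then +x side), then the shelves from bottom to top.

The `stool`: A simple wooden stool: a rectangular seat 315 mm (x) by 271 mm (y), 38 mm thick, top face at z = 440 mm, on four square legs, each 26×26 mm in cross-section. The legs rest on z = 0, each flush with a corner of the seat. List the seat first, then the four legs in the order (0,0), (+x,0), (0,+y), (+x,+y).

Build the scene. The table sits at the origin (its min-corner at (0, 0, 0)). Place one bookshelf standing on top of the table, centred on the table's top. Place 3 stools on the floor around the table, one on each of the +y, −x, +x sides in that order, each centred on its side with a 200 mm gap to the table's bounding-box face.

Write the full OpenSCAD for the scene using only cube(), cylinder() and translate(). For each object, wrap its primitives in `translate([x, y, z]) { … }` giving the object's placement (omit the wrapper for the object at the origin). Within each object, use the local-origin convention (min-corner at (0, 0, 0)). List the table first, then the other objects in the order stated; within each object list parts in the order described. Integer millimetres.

translate([0, 0, 688]) cube([1113, 985, 33]);
translate([60, 60, 0]) cylinder(h = 688, r = 26);
translate([1053, 60, 0]) cylinder(h = 688, r = 26);
translate([60, 925, 0]) cylinder(h = 688, r = 26);
translate([1053, 925, 0]) cylinder(h = 688, r = 26);
translate([163, 371, 721]) {
  cube([25, 243, 1144]);
  translate([762, 0, 0]) cube([25, 243, 1144]);
  translate([25, 0, 0]) cube([737, 243, 30]);
  translate([25, 0, 259]) cube([737, 243, 30]);
  translate([25, 0, 518]) cube([737, 243, 30]);
  translate([25, 0, 777]) cube([737, 243, 30]);
  translate([25, 0, 1036]) cube([737, 243, 30]);
}
translate([399, 1185, 0]) {
  translate([0, 0, 402]) cube([315, 271, 38]);
  cube([26, 26, 402]);
  translate([289, 0, 0]) cube([26, 26, 402]);
  translate([0, 245, 0]) cube([26, 26, 402]);
  translate([289, 245, 0]) cube([26, 26, 402]);
}
translate([-515, 357, 0]) {
  translate([0, 0, 402]) cube([315, 271, 38]);
  cube([26, 26, 402]);
  translate([289, 0, 0]) cube([26, 26, 402]);
  translate([0, 245, 0]) cube([26, 26, 402]);
  translate([289, 245, 0]) cube([26, 26, 402]);
}
translate([1313, 357, 0]) {
  translate([0, 0, 402]) cube([315, 271, 38]);
  cube([26, 26, 402]);
  translate([289, 0, 0]) cube([26, 26, 402]);
  translate([0, 245, 0]) cube([26, 26, 402]);
  translate([289, 245, 0]) cube([26, 26, 402]);
}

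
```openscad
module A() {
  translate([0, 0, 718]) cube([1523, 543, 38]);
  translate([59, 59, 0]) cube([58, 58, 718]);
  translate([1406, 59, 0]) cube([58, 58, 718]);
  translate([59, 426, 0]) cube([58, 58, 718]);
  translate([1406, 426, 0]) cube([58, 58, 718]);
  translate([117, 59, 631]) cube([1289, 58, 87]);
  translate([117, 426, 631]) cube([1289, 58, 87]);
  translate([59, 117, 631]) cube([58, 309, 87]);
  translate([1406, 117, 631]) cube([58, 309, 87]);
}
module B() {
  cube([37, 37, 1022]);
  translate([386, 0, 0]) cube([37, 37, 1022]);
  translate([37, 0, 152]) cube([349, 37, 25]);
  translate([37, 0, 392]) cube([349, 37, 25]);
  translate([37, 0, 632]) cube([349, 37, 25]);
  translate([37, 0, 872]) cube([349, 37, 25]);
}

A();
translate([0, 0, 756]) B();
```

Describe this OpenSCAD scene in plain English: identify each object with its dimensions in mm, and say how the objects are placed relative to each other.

A is a table with a 1523×543 mm rectangular top, 38 mm thick, top surface at z = 756 mm, supported by four 58×58 mm square legs, each inset 59 mm from the nearest pair of top edges, running from the floor. Four apron rails, 58 mm thick and 87 mm tall, run between adjacent legs with their top edges flush with the underside of the top and their outer faces flush with the legs' outer faces.

B is a wooden ladder with two side rails of 37×37 mm section and 1022 mm height, set 423 mm apart overall. Between them run 4 rectangular rungs (37 mm deep, 25 mm thick), front faces flush with the rails' −y face. The bottom of the first rung is 152 mm above the floor and each subsequent rung is 240 mm higher than the one below.

The ladder is on top of the table.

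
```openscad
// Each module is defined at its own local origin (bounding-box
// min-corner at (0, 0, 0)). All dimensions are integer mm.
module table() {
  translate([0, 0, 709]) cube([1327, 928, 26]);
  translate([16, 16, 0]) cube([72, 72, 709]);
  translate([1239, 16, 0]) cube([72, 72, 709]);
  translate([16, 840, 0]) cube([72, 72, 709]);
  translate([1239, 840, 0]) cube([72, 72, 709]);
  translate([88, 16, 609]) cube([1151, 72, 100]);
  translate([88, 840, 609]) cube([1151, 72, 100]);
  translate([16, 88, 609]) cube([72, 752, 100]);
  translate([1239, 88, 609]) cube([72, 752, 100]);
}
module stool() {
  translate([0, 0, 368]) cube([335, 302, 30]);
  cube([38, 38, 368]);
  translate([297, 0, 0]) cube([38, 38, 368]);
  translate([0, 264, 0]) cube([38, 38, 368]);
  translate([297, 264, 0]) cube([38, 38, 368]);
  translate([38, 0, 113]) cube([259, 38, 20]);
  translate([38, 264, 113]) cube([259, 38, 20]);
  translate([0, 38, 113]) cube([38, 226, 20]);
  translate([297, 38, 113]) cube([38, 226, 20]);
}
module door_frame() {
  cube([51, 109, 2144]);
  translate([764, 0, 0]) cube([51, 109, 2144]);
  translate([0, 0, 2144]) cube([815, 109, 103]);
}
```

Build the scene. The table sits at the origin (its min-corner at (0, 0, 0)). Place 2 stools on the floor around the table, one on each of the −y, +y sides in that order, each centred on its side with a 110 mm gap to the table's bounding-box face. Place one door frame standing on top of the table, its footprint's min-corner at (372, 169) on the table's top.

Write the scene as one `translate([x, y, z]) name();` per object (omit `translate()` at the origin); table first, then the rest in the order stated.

table();
translate([496, -412, 0]) stool();
translate([496, 1038, 0]) stool();
translate([372, 169, 735]) door_frame();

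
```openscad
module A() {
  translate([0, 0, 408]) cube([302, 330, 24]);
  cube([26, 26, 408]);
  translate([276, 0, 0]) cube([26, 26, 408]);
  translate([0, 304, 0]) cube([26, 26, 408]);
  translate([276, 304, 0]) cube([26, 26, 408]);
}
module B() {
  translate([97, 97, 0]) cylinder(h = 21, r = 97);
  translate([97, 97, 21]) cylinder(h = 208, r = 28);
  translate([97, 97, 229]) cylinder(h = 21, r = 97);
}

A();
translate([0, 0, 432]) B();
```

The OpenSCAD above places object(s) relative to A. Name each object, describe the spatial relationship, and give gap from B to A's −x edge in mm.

The spool's min-x is at 0; the stool's min-x is 0; gap = 0 mm.

A is a stool. B is a spool. The spool is on top of the stool. The gap from the spool to the stool's −x edge is 0 mm.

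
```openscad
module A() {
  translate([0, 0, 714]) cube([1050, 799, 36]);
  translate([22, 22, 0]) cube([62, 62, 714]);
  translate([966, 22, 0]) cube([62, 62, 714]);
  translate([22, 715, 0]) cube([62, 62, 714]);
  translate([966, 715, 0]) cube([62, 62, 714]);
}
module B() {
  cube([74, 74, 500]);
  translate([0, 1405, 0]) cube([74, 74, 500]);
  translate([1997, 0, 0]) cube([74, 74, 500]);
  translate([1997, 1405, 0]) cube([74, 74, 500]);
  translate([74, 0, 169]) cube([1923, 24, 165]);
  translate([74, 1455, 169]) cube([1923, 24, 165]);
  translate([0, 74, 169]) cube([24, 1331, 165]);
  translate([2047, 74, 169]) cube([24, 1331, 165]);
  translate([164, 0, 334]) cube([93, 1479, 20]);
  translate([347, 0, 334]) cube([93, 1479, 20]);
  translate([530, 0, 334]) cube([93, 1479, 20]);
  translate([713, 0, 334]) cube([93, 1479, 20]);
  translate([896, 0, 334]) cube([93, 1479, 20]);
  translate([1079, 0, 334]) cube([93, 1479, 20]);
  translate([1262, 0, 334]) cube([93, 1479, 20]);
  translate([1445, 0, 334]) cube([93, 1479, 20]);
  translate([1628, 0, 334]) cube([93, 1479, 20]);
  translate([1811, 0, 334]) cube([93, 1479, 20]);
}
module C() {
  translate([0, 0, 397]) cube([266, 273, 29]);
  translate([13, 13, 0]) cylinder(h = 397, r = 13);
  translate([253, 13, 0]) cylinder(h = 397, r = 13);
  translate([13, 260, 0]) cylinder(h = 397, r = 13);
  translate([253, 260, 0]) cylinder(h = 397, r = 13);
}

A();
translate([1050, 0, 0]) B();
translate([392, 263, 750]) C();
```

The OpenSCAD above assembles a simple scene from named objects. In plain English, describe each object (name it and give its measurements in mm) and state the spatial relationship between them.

A is a table: top 1050 mm (x) × 799 mm (y), 36 mm thick, upper face at z = 750 mm, on four 62×62 mm square legs, each inset 22 mm from the nearest pair of top edges, running from z = 0 to the bottom of the top.

B is a bed frame 2071 mm long (x) by 1479 mm wide (y). Four 74×74 mm corner posts, 500 mm tall, at the corners of the footprint. Four rails of 24 mm thickness and 165 mm height run between adjacent posts with their undersides at z = 169 mm, their outer faces flush with the outside of the frame (the two x-running rails run between the posts' inner faces; the two y-running rails run between the posts' inner faces). 10 slats, each 93 mm wide (x) and 20 mm thick, lie across the top of the two x-running rails, running the full 1479 mm width of the frame in y; the slats are evenly spaced along x between the inner faces of the end posts with equal gaps (rounded down to the nearest mm) at the −x end and between each pair — any rounding remainder accumulates at the +x end.

C is a simple wooden stool: a rectangular seat 266 mm (x) by 273 mm (y), 29 mm thick, top face at z = 426 mm, on four round legs, each 26 mm in diameter. The legs rest on z = 0, each leg's axis is inset half a diameter from the nearest pair of seat edges (so the leg's bounding box is flush with the corner).

The bed frame is against the table's +x side, with their −y faces flush. The stool is on top of the table, centred.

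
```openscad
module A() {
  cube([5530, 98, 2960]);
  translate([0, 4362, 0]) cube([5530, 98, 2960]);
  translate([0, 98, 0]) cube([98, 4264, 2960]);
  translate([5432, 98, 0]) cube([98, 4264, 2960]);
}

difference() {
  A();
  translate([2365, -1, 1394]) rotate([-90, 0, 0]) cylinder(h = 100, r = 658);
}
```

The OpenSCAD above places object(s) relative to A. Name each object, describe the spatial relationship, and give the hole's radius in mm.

A is a house frame. The house frame has a circular hole through its front wall. The hole's radius is 658 mm.

The subtracted cylinder has r = 658 mm.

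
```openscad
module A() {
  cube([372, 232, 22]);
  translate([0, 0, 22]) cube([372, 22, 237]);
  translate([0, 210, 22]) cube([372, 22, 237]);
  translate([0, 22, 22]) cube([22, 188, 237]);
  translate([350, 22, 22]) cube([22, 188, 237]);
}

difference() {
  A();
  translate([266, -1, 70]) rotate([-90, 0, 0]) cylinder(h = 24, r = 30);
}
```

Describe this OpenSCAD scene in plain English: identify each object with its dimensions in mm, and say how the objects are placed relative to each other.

A is an open-topped rectangular box: outside dimensions 372×232×259 mm, with a uniform wall and base thickness of 22 mm. The base is a full 372×232 slab on the floor; four walls sit on top of the base. The front and back walls (the −y and +y sides) span the full width; the two side walls fit between them.

The open box has a circular hole of radius 30 mm through its front wall, centred at (x = 266, z = 70).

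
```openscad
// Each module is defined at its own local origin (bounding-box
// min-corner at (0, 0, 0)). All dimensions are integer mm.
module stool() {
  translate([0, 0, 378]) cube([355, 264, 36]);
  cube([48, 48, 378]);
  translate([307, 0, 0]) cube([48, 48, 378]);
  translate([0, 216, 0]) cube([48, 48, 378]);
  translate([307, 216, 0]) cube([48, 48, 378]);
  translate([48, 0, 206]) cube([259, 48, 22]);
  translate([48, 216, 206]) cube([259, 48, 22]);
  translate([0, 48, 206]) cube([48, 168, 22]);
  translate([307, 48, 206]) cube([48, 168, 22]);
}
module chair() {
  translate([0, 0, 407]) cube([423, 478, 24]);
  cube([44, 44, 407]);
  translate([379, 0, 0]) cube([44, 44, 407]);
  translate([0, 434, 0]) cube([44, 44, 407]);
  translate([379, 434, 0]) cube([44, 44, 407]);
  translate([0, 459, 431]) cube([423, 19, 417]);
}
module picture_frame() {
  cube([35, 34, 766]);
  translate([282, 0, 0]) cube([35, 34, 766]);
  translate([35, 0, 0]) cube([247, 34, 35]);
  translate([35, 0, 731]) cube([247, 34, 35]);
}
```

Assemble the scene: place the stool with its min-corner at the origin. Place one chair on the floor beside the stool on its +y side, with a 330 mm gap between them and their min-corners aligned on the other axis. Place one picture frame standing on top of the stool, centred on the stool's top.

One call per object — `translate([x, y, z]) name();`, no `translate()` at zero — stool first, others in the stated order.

stool();
translate([0, 594, 0]) chair();
translate([19, 115, 414]) picture_frame();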